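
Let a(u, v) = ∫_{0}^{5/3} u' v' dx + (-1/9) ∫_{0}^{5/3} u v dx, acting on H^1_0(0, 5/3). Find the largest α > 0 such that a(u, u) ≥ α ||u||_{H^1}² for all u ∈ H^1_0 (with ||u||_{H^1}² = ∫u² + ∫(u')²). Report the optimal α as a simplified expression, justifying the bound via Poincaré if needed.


α = (-25 + 81*π^2)/(9*(25 + 9*π^2))

Coercivity of a(·,·) on H^1_0(0, 5/3) means a(u, u) ≥ α ||u||_{H^1}² for every u ∈ H^1_0.
The interval has length L = 5/3, and Poincaré/coercivity depend only on L. Here a(u, u) = ∫(u')² + (-1/9)·∫u².
Here c = -1/9 < 0 with |c| < (π/L)² = 9*π^2/25, so coercivity still holds. The condition a(u,u) ≥ α||u||_{H^1}² reads (1−α)∫(u')² ≥ (α−c)∫u². Any admissible α is ≤ 1 (rapidly oscillating u have ∫u²/∫(u')² → 0), and α = 1 would force 0 ≥ (1−c)∫u², impossible since c < 1; so 1−α > 0. By the sharp Poincaré inequality on H^1_0 of an interval of length L, ∫(u')² ≥ (π/L)²∫u² with equality for the first sine mode sin(π(x−x₀)/L) (x₀ the left endpoint), so the inequality holds for all u iff (1−α)(π/L)² ≥ α − c, i.e. α ≤ ((π/L)² + c)/((π/L)² + 1) = (1 + c(L/π)²)/(1 + (L/π)²). (Direct route, valid since c ≤ 0: Poincaré gives c∫u² ≥ c(L/π)²∫(u')², so a(u,u) ≥ (1 + c(L/π)²)∫(u')², while ||u||_{H^1}² ≤ (1 + (L/π)²)∫(u')²; dividing yields the same α.) With (π/L)² = 9*π^2/25 and c = -1/9, the largest admissible constant is α = ((π/L)² + c)/((π/L)² + 1).
Simplifying, α = (-25 + 81*π^2)/(9*(25 + 9*π^2)).


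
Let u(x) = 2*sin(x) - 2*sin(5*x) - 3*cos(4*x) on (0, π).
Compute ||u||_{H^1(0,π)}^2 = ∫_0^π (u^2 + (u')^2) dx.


||u||_{H^1(0,π)}^2 = 3808/15 + 265*π/2

u'(x) = 12*sin(4*x) + 2*cos(x) - 10*cos(5*x).
Expand u² and (u')² and integrate term by term on (0, π), using: for integers n ≥ 1, ∫_0^π sin²(nx) dx = ∫_0^π cos²(nx) dx = π/2; for n ≠ n', ∫_0^π sin(nx)sin(n'x) dx = ∫_0^π cos(nx)cos(n'x) dx = 0; and by product-to-sum, ∫_0^π sin(nx)cos(n'x) dx = ½∫_0^π [sin((n+n')x) + sin((n−n')x)] dx, which is 0 when n+n' is even and 2n/(n²−n'²) when n+n' is odd (it need not vanish on (0, π)).
  u² squared terms: (-3)²·∫cos(4x)² dx = 9·π/2 = 9*π/2;  (-2)²·∫sin(5x)² dx = 4·π/2 = 2*π;  (2)²·∫sin(x)² dx = 4·π/2 = 2*π.
  u² cross terms: 2·(-3)·(-2)·∫cos(4x)·sin(5x) dx = 12·(10/9) = 40/3;  2·(-3)·(2)·∫cos(4x)·sin(x) dx = -12·(-2/15) = 8/5;  2·(-2)·(2)·∫sin(5x)·sin(x) dx = -8·(0) = 0.
  So ∫_0^π u² dx = 9*π/2 + 2*π + 2*π + 40/3 + 8/5 + 0 = 224/15 + 17*π/2.
  (u')² squared terms: (-10)²·∫cos(5x)² dx = 100·π/2 = 50*π;  (2)²·∫cos(x)² dx = 4·π/2 = 2*π;  (12)²·∫sin(4x)² dx = 144·π/2 = 72*π.
  (u')² cross terms: 2·(-10)·(2)·∫cos(5x)·cos(x) dx = -40·(0) = 0;  2·(-10)·(12)·∫cos(5x)·sin(4x) dx = -240·(-8/9) = 640/3;  2·(2)·(12)·∫cos(x)·sin(4x) dx = 48·(8/15) = 128/5.
  So ∫_0^π (u')² dx = 50*π + 2*π + 72*π + 0 + 640/3 + 128/5 = 3584/15 + 124*π.
||u||_{H^1}^2 = (224/15 + 17*π/2) + (3584/15 + 124*π) = 3808/15 + 265*π/2.


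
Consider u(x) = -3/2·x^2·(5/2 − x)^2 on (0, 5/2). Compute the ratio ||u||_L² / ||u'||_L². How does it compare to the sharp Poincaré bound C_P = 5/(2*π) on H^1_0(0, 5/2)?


||u||_L² / ||u'||_L² = 5*sqrt(3)/12 < C_P = 5/(2*π).

u(x) = -3/2·x^2·(5/2 − x)^2, so u'(x) = 3*x*(-8*x^2 + 30*x - 25)/4.
u(x) = -3/2·x^2·(5/2 − x)^2 vanishes at x = 0 and x = 5/2, so u ∈ H^1_0(0, 5/2). Differentiate via the product rule and integrate the resulting polynomials term by term.
  ∫_0^5/2 u² dx = ∫_0^5/2 (9*x^8/4 - 45*x^7/2 + 675*x^6/8 - 1125*x^5/8 + 5625*x^4/64) dx. Term by term:
    ∫_0^5/2 9*x^8/4 dx = 1953125/2048;  ∫_0^5/2 -45*x^7/2 dx = -17578125/4096;  ∫_0^5/2 675*x^6/8 dx = 52734375/7168;
    ∫_0^5/2 -1125*x^5/8 dx = -5859375/1024;  ∫_0^5/2 5625*x^4/64 dx = 3515625/2048.
  Sum: 1953125/2048 − 17578125/4096 + 52734375/7168 − 5859375/1024 + 3515625/2048 = 390625/28672.
  ∫_0^5/2 (u')² dx = ∫_0^5/2 (36*x^6 - 270*x^5 + 2925*x^4/4 - 3375*x^3/4 + 5625*x^2/16) dx. Term by term:
    ∫_0^5/2 36*x^6 dx = 703125/224;  ∫_0^5/2 -270*x^5 dx = -703125/64;  ∫_0^5/2 2925*x^4/4 dx = 1828125/128;
    ∫_0^5/2 -3375*x^3/4 dx = -2109375/256;  ∫_0^5/2 5625*x^2/16 dx = 234375/128.
  Sum: 703125/224 − 703125/64 + 1828125/128 − 2109375/256 + 234375/128 = 46875/1792.
∫_0^5/2 u² dx = 390625/28672, so ||u||_L² = 625*sqrt(7)/448.
∫_0^5/2 (u')² dx = 46875/1792, so ||u'||_L² = 125*sqrt(21)/112.
Ratio ||u||_L² / ||u'||_L² = 5*sqrt(3)/12.
Sharp Poincaré constant on H^1_0(0, 5/2) is C_P = L/π = 5/(2*π), achieved by sin(2*π/5·x).
A polynomial bump cannot attain the sharp Poincaré constant (only the first sine eigenfunction does), so the ratio is strictly less than C_P, consistent with ||u||_L² ≤ C_P ||u'||_L².


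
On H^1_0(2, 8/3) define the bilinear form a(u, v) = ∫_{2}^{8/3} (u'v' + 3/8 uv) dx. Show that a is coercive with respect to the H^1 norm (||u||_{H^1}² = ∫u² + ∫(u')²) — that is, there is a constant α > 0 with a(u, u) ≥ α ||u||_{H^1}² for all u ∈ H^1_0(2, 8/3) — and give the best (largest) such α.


α = 3*(1 + 6*π^2)/(2*(4 + 9*π^2))

Coercivity of a(·,·) on H^1_0(2, 8/3) means a(u, u) ≥ α ||u||_{H^1}² for every u ∈ H^1_0.
The interval has length L = 2/3, and Poincaré/coercivity depend only on L. Here a(u, u) = ∫(u')² + (3/8)·∫u².
Here 0 < c = 3/8 < 1. The condition a(u,u) ≥ α||u||_{H^1}² reads (1−α)∫(u')² ≥ (α−c)∫u². Any admissible α is ≤ 1 (rapidly oscillating u have ∫u²/∫(u')² → 0), and α = 1 would force 0 ≥ (1−c)∫u², impossible since c < 1; so 1−α > 0. By the sharp Poincaré inequality on H^1_0 of an interval of length L, ∫(u')² ≥ (π/L)²∫u² with equality for the first sine mode sin(π(x−x₀)/L) (x₀ the left endpoint), so the inequality holds for all u iff (1−α)(π/L)² ≥ α − c, i.e. α ≤ ((π/L)² + c)/((π/L)² + 1) = (1 + c(L/π)²)/(1 + (L/π)²). With (π/L)² = 9*π^2/4 and c = 3/8, the largest admissible constant is α = ((π/L)² + c)/((π/L)² + 1).
Simplifying, α = 3*(1 + 6*π^2)/(2*(4 + 9*π^2)).


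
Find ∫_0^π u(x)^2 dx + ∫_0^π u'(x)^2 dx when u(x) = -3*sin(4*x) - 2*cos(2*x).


||u||_{H^1(0,π)}^2 = 173*π/2

u'(x) = 4*sin(2*x) - 12*cos(4*x).
Expand u² and (u')² and integrate term by term on (0, π), using: for integers n ≥ 1, ∫_0^π sin²(nx) dx = ∫_0^π cos²(nx) dx = π/2; for n ≠ n', ∫_0^π sin(nx)sin(n'x) dx = ∫_0^π cos(nx)cos(n'x) dx = 0; and by product-to-sum, ∫_0^π sin(nx)cos(n'x) dx = ½∫_0^π [sin((n+n')x) + sin((n−n')x)] dx, which is 0 when n+n' is even and 2n/(n²−n'²) when n+n' is odd (it need not vanish on (0, π)).
  u² squared terms: (-3)²·∫sin(4x)² dx = 9·π/2 = 9*π/2;  (-2)²·∫cos(2x)² dx = 4·π/2 = 2*π.
  u² cross terms: 2·(-3)·(-2)·∫sin(4x)·cos(2x) dx = 12·(0) = 0.
  So ∫_0^π u² dx = 9*π/2 + 2*π + 0 = 13*π/2.
  (u')² squared terms: (-12)²·∫cos(4x)² dx = 144·π/2 = 72*π;  (4)²·∫sin(2x)² dx = 16·π/2 = 8*π.
  (u')² cross terms: 2·(-12)·(4)·∫cos(4x)·sin(2x) dx = -96·(0) = 0.
  So ∫_0^π (u')² dx = 72*π + 8*π + 0 = 80*π.
||u||_{H^1}^2 = (13*π/2) + (80*π) = 173*π/2.


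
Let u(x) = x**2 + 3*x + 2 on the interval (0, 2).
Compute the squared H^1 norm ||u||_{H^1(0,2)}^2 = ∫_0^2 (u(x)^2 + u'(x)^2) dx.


||u||_{H^1}^2 = 2246/15

The H^1 norm (squared) on an interval (0, L) is
  ||u||_{H^1}^2 = ∫_0^L u(x)^2 dx + ∫_0^L u'(x)^2 dx.
Compute u'(x) = 2*x + 3.
Then u(x)^2 = x**4 + 6*x**3 + 13*x**2 + 12*x + 4 and u'(x)^2 = 4*x**2 + 12*x + 9.
Integrate each monomial from 0 to 2 using ∫_0^2 c·x^n dx = c·2^(n+1)/(n+1):
  ∫_0^2 u(x)^2 dx = ∫_0^2 (x^4 + 6*x^3 + 13*x^2 + 12*x + 4) dx. Term by term:
    ∫_0^2 x^4 dx = 32/5;  ∫_0^2 6*x^3 dx = 24;  ∫_0^2 13*x^2 dx = 104/3;
    ∫_0^2 12*x dx = 24;  ∫_0^2 4 dx = 8.
  Sum: 32/5 + 24 + 104/3 + 24 + 8 = 1456/15.
  ∫_0^2 u'(x)^2 dx = ∫_0^2 (4*x^2 + 12*x + 9) dx. Term by term:
    ∫_0^2 4*x^2 dx = 32/3;  ∫_0^2 12*x dx = 24;  ∫_0^2 9 dx = 18.
  Sum: 32/3 + 24 + 18 = 158/3.
Adding: ||u||_{H^1}^2 = 1456/15 + 158/3 = 2246/15.


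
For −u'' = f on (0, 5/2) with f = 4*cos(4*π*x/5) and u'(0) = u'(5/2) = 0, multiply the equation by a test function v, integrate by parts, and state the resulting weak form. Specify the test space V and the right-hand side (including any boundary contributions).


V = H^1(0, 5/2) (no boundary constraint on v; u is determined up to an additive constant); weak form: ∫_0^5/2 u'v' dx = ∫_0^5/2 (4*cos(4*π*x/5)) v dx for all v ∈ V.

Multiply both sides by a test function v and integrate from 0 to 5/2:
  ∫_0^5/2 −u''(x) v(x) dx = ∫_0^5/2 f(x) v(x) dx.
Integrate the LHS by parts once:
  ∫_0^5/2 −u'' v dx = −[u'(x) v(x)]_0^5/2 + ∫_0^5/2 u'(x) v'(x) dx.
Thus ∫_0^5/2 u'(x) v'(x) dx = ∫_0^5/2 f(x) v(x) dx + [u'(x) v(x)]_0^5/2.
Choose V so that boundary terms are either known or forced to vanish.
u has homogeneous Neumann: u'(0) = u'(5/2) = 0. So [u' v]_0^5/2 = 0·v(5/2) − 0·v(0) = 0 for any v; take V = H^1(0, 5/2).
Weak formulation: find u (satisfying any essential BC) such that ∫_0^5/2 u'(x) v'(x) dx = ∫_0^5/2 f v dx for all v ∈ V (homogeneous Neumann, so boundary terms vanish).
Substituting f(x) = 4*cos(4*π*x/5), the right-hand side is ∫_0^5/2 (4*cos(4*π*x/5)) v dx.
Compatibility check (pure Neumann): taking v ≡ 1 ∈ V gives 0 = ∫_0^5/2 f dx + (0) − (0), i.e. ∫_0^5/2 f dx must equal u'(0) − u'(5/2) = 0. Indeed ∫_0^5/2 (4*cos(4*π*x/5)) dx = 0, so the data are compatible. The solution is then unique only up to an additive constant (fix it e.g. by requiring ∫_0^5/2 u dx = 0).


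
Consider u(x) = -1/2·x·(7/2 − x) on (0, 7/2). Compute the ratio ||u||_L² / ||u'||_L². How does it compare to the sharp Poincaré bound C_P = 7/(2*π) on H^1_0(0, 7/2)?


||u||_L² / ||u'||_L² = 7*sqrt(10)/20 < C_P = 7/(2*π).

u(x) = -1/2·x·(7/2 − x), so u'(x) = x - 7/4.
u(x) = -1/2·x·(7/2 − x) vanishes at x = 0 and x = 7/2, so u ∈ H^1_0(0, 7/2). Differentiate via the product rule and integrate the resulting polynomials term by term.
  ∫_0^7/2 u² dx = ∫_0^7/2 (x^4/4 - 7*x^3/4 + 49*x^2/16) dx. Term by term:
    ∫_0^7/2 x^4/4 dx = 16807/640;  ∫_0^7/2 -7*x^3/4 dx = -16807/256;  ∫_0^7/2 49*x^2/16 dx = 16807/384.
  Sum: 16807/640 − 16807/256 + 16807/384 = 16807/3840.
  ∫_0^7/2 (u')² dx = ∫_0^7/2 (x^2 - 7*x/2 + 49/16) dx. Term by term:
    ∫_0^7/2 x^2 dx = 343/24;  ∫_0^7/2 -7*x/2 dx = -343/16;  ∫_0^7/2 49/16 dx = 343/32.
  Sum: 343/24 − 343/16 + 343/32 = 343/96.
∫_0^7/2 u² dx = 16807/3840, so ||u||_L² = 49*sqrt(105)/240.
∫_0^7/2 (u')² dx = 343/96, so ||u'||_L² = 7*sqrt(42)/24.
Ratio ||u||_L² / ||u'||_L² = 7*sqrt(10)/20.
Sharp Poincaré constant on H^1_0(0, 7/2) is C_P = L/π = 7/(2*π), achieved by sin(2*π/7·x).
A polynomial bump cannot attain the sharp Poincaré constant (only the first sine eigenfunction does), so the ratio is strictly less than C_P, consistent with ||u||_L² ≤ C_P ||u'||_L².


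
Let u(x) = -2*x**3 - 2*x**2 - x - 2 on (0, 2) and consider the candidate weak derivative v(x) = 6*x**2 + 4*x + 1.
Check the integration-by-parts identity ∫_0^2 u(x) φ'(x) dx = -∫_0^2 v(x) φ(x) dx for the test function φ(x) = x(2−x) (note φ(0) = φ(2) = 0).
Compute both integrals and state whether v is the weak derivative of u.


LHS = 244/15, RHS = -244/15. No, v is not the weak derivative of u.

u(x) = -2*x**3 - 2*x**2 - x - 2, classical derivative u'(x) = -6*x**2 - 4*x - 1.
φ(x) = x(2−x), so φ'(x) = 2 - 2*x.
Note φ(0) = φ(2) = 0, so the boundary term u·φ vanishes.
LHS = ∫_0^2 u(x) φ'(x) dx = ∫_0^2 (4*x^4 - 2*x^2 + 2*x - 4) dx. Term by term:
  ∫_0^2 4*x^4 dx = 128/5;  ∫_0^2 -2*x^2 dx = -16/3;  ∫_0^2 2*x dx = 4;
  ∫_0^2 -4 dx = -8.
Sum: 128/5 − 16/3 + 4 − 8 = 244/15.
So LHS = 244/15.
∫_0^2 v(x) φ(x) dx = ∫_0^2 (-6*x^4 + 8*x^3 + 7*x^2 + 2*x) dx. Term by term:
  ∫_0^2 -6*x^4 dx = -192/5;  ∫_0^2 8*x^3 dx = 32;  ∫_0^2 7*x^2 dx = 56/3;
  ∫_0^2 2*x dx = 4.
Sum: -192/5 + 32 + 56/3 + 4 = 244/15.
So RHS = -∫_0^2 v(x) φ(x) dx = -244/15.
LHS − RHS = 488/15 ≠ 0, so the identity fails.
(For a valid weak derivative the identity must hold for EVERY test function, in particular this one. The failure shows v is NOT the weak derivative of u.)
Correct weak derivative would be u'(x) = -6*x**2 - 4*x - 1.


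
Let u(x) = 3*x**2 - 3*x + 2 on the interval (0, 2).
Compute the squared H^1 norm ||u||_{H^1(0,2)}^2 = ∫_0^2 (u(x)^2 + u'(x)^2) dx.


||u||_{H^1}^2 = 338/5

The H^1 norm (squared) on an interval (0, L) is
  ||u||_{H^1}^2 = ∫_0^L u(x)^2 dx + ∫_0^L u'(x)^2 dx.
Compute u'(x) = 6*x - 3.
Then u(x)^2 = 9*x**4 - 18*x**3 + 21*x**2 - 12*x + 4 and u'(x)^2 = 36*x**2 - 36*x + 9.
Integrate each monomial from 0 to 2 using ∫_0^2 c·x^n dx = c·2^(n+1)/(n+1):
  ∫_0^2 u(x)^2 dx = ∫_0^2 (9*x^4 - 18*x^3 + 21*x^2 - 12*x + 4) dx. Term by term:
    ∫_0^2 9*x^4 dx = 288/5;  ∫_0^2 -18*x^3 dx = -72;  ∫_0^2 21*x^2 dx = 56;
    ∫_0^2 -12*x dx = -24;  ∫_0^2 4 dx = 8.
  Sum: 288/5 − 72 + 56 − 24 + 8 = 128/5.
  ∫_0^2 u'(x)^2 dx = ∫_0^2 (36*x^2 - 36*x + 9) dx. Term by term:
    ∫_0^2 36*x^2 dx = 96;  ∫_0^2 -36*x dx = -72;  ∫_0^2 9 dx = 18.
  Sum: 96 − 72 + 18 = 42.
Adding: ||u||_{H^1}^2 = 128/5 + 42 = 338/5.


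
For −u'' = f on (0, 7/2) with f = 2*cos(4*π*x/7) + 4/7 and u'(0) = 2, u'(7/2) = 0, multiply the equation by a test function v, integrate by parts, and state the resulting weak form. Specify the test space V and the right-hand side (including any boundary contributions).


V = H^1(0, 7/2) (v unrestricted at boundary; u is determined up to an additive constant); weak form: ∫_0^7/2 u'v' dx = ∫_0^7/2 (2*cos(4*π*x/7) + 4/7) v dx − 2·v(0) for all v ∈ V.

Multiply both sides by a test function v and integrate from 0 to 7/2:
  ∫_0^7/2 −u''(x) v(x) dx = ∫_0^7/2 f(x) v(x) dx.
Integrate the LHS by parts once:
  ∫_0^7/2 −u'' v dx = −[u'(x) v(x)]_0^7/2 + ∫_0^7/2 u'(x) v'(x) dx.
Thus ∫_0^7/2 u'(x) v'(x) dx = ∫_0^7/2 f(x) v(x) dx + [u'(x) v(x)]_0^7/2.
Choose V so that boundary terms are either known or forced to vanish.
u has inhomogeneous Neumann u'(0) = 2, u'(7/2) = 0. [u' v]_0^7/2 = (0)·v(7/2) − (2)·v(0) = − 2·v(0). Take V = H^1(0, 7/2); boundary term becomes part of RHS.
Weak formulation: find u (satisfying any essential BC) such that ∫_0^7/2 u'(x) v'(x) dx = ∫_0^7/2 f v dx − 2·v(0) for all v ∈ V (Neumann data are natural BCs: they enter the RHS as boundary terms).
Substituting f(x) = 2*cos(4*π*x/7) + 4/7, the right-hand side is ∫_0^7/2 (2*cos(4*π*x/7) + 4/7) v dx − 2·v(0).
Compatibility check (pure Neumann): taking v ≡ 1 ∈ V gives 0 = ∫_0^7/2 f dx + (0) − (2), i.e. ∫_0^7/2 f dx must equal u'(0) − u'(7/2) = 2. Indeed ∫_0^7/2 (2*cos(4*π*x/7) + 4/7) dx = 2, so the data are compatible. The solution is then unique only up to an additive constant (fix it e.g. by requiring ∫_0^7/2 u dx = 0).


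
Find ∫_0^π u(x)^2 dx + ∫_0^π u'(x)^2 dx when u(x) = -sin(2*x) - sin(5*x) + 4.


||u||_{H^1(0,π)}^2 = -16/5 + 63*π/2

u'(x) = -2*cos(2*x) - 5*cos(5*x).
Expand u² and (u')² and integrate term by term on (0, π), using: for integers n ≥ 1, ∫_0^π sin²(nx) dx = ∫_0^π cos²(nx) dx = π/2; for n ≠ n', ∫_0^π sin(nx)sin(n'x) dx = ∫_0^π cos(nx)cos(n'x) dx = 0; and by product-to-sum, ∫_0^π sin(nx)cos(n'x) dx = ½∫_0^π [sin((n+n')x) + sin((n−n')x)] dx, which is 0 when n+n' is even and 2n/(n²−n'²) when n+n' is odd (it need not vanish on (0, π)). For the constant mode: ∫_0^π 1 dx = π, ∫_0^π cos(nx) dx = 0, ∫_0^π sin(nx) dx = (1−(−1)^n)/n.
  u² squared terms: (4)²·∫1 dx = 16·π = 16*π;  (-1)²·∫sin(2x)² dx = 1·π/2 = π/2;  (-1)²·∫sin(5x)² dx = 1·π/2 = π/2.
  u² cross terms: 2·(4)·(-1)·∫1·sin(2x) dx = -8·(0) = 0;  2·(4)·(-1)·∫1·sin(5x) dx = -8·(2/5) = -16/5;  2·(-1)·(-1)·∫sin(2x)·sin(5x) dx = 2·(0) = 0.
  So ∫_0^π u² dx = 16*π + π/2 + π/2 + 0 − 16/5 + 0 = -16/5 + 17*π.
  (u')² squared terms: (-5)²·∫cos(5x)² dx = 25·π/2 = 25*π/2;  (-2)²·∫cos(2x)² dx = 4·π/2 = 2*π.
  (u')² cross terms: 2·(-5)·(-2)·∫cos(5x)·cos(2x) dx = 20·(0) = 0.
  So ∫_0^π (u')² dx = 25*π/2 + 2*π + 0 = 29*π/2.
||u||_{H^1}^2 = (-16/5 + 17*π) + (29*π/2) = -16/5 + 63*π/2.


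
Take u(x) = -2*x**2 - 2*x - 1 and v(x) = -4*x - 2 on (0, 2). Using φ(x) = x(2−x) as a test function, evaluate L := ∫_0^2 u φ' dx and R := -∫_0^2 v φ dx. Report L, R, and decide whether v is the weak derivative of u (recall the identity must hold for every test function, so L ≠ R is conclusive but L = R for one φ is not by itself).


LHS = 8, RHS = 8. Yes, v = u' weakly.

u(x) = -2*x**2 - 2*x - 1, classical derivative u'(x) = -4*x - 2.
φ(x) = x(2−x), so φ'(x) = 2 - 2*x.
Note φ(0) = φ(2) = 0, so the boundary term u·φ vanishes.
LHS = ∫_0^2 u(x) φ'(x) dx = ∫_0^2 (4*x^3 - 2*x - 2) dx. Term by term:
  ∫_0^2 4*x^3 dx = 16;  ∫_0^2 -2*x dx = -4;  ∫_0^2 -2 dx = -4.
Sum: 16 − 4 − 4 = 8.
So LHS = 8.
∫_0^2 v(x) φ(x) dx = ∫_0^2 (4*x^3 - 6*x^2 - 4*x) dx. Term by term:
  ∫_0^2 4*x^3 dx = 16;  ∫_0^2 -6*x^2 dx = -16;  ∫_0^2 -4*x dx = -8.
Sum: 16 − 16 − 8 = -8.
So RHS = -∫_0^2 v(x) φ(x) dx = 8.
LHS = RHS, so the identity holds for this test φ.
Moreover u is smooth here and v(x) = u'(x) = -4*x - 2 pointwise, so the identity holds for every test function. Hence v is the weak derivative of u.


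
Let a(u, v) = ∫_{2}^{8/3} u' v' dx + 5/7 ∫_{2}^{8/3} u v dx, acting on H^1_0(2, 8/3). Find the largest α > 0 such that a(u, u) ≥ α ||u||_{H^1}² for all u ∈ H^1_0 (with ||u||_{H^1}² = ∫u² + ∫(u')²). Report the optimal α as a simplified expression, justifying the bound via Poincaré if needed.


α = (20 + 63*π^2)/(7*(4 + 9*π^2))

Coercivity of a(·,·) on H^1_0(2, 8/3) means a(u, u) ≥ α ||u||_{H^1}² for every u ∈ H^1_0.
The interval has length L = 2/3, and Poincaré/coercivity depend only on L. Here a(u, u) = ∫(u')² + (5/7)·∫u².
Here 0 < c = 5/7 < 1. The condition a(u,u) ≥ α||u||_{H^1}² reads (1−α)∫(u')² ≥ (α−c)∫u². Any admissible α is ≤ 1 (rapidly oscillating u have ∫u²/∫(u')² → 0), and α = 1 would force 0 ≥ (1−c)∫u², impossible since c < 1; so 1−α > 0. By the sharp Poincaré inequality on H^1_0 of an interval of length L, ∫(u')² ≥ (π/L)²∫u² with equality for the first sine mode sin(π(x−x₀)/L) (x₀ the left endpoint), so the inequality holds for all u iff (1−α)(π/L)² ≥ α − c, i.e. α ≤ ((π/L)² + c)/((π/L)² + 1) = (1 + c(L/π)²)/(1 + (L/π)²). With (π/L)² = 9*π^2/4 and c = 5/7, the largest admissible constant is α = ((π/L)² + c)/((π/L)² + 1).
Simplifying, α = (20 + 63*π^2)/(7*(4 + 9*π^2)).


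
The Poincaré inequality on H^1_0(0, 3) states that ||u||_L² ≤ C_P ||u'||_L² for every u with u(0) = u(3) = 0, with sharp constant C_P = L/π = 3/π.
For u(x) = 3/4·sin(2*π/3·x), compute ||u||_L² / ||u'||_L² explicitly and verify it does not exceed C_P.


||u||_L² / ||u'||_L² = 3/(2*π) < C_P = 3/π.

u(x) = 3/4·sin(2*π/3·x), so u'(x) = π*cos(2*π*x/3)/2.
Writing u(x) = A·sin(kπx/L) with A = 3/4 and k = 2, use ∫_0^L sin²(kπx/L) dx = L/2 and ∫_0^L cos²(kπx/L) dx = L/2.
u² = 9/16·sin²(2*π/3·x) and (u')² = π^2/4·cos²(2*π/3·x), and each of sin², cos² integrates to L/2 = 3/2 over (0, 3).
∫_0^3 u² dx = 27/32, so ||u||_L² = 3*sqrt(6)/8.
∫_0^3 (u')² dx = 3*π^2/8, so ||u'||_L² = sqrt(6)*π/4.
Ratio ||u||_L² / ||u'||_L² = 3/(2*π).
Sharp Poincaré constant on H^1_0(0, 3) is C_P = L/π = 3/π, achieved by sin(π/3·x).
This is the k = 2 harmonic; the ratio L/(kπ) is strictly less than C_P = L/π, consistent with the sharp inequality ||u||_L² ≤ C_P ||u'||_L².


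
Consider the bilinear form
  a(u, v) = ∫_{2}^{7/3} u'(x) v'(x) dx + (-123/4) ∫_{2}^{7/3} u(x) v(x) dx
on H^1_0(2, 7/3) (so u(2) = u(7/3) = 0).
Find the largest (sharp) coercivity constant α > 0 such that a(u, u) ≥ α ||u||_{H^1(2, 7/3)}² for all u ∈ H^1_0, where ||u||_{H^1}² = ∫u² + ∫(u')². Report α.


α = 3*(-41 + 12*π^2)/(4*(1 + 9*π^2))

Coercivity of a(·,·) on H^1_0(2, 7/3) means a(u, u) ≥ α ||u||_{H^1}² for every u ∈ H^1_0.
The interval has length L = 1/3, and Poincaré/coercivity depend only on L. Here a(u, u) = ∫(u')² + (-123/4)·∫u².
Here c = -123/4 < 0 with |c| < (π/L)² = 9*π^2, so coercivity still holds. The condition a(u,u) ≥ α||u||_{H^1}² reads (1−α)∫(u')² ≥ (α−c)∫u². Any admissible α is ≤ 1 (rapidly oscillating u have ∫u²/∫(u')² → 0), and α = 1 would force 0 ≥ (1−c)∫u², impossible since c < 1; so 1−α > 0. By the sharp Poincaré inequality on H^1_0 of an interval of length L, ∫(u')² ≥ (π/L)²∫u² with equality for the first sine mode sin(π(x−x₀)/L) (x₀ the left endpoint), so the inequality holds for all u iff (1−α)(π/L)² ≥ α − c, i.e. α ≤ ((π/L)² + c)/((π/L)² + 1) = (1 + c(L/π)²)/(1 + (L/π)²). (Direct route, valid since c ≤ 0: Poincaré gives c∫u² ≥ c(L/π)²∫(u')², so a(u,u) ≥ (1 + c(L/π)²)∫(u')², while ||u||_{H^1}² ≤ (1 + (L/π)²)∫(u')²; dividing yields the same α.) With (π/L)² = 9*π^2 and c = -123/4, the largest admissible constant is α = ((π/L)² + c)/((π/L)² + 1).
Simplifying, α = 3*(-41 + 12*π^2)/(4*(1 + 9*π^2)).


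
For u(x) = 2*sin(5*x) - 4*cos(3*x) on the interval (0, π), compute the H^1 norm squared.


||u||_{H^1(0,π)}^2 = 132*π

u'(x) = 12*sin(3*x) + 10*cos(5*x).
Expand u² and (u')² and integrate term by term on (0, π), using: for integers n ≥ 1, ∫_0^π sin²(nx) dx = ∫_0^π cos²(nx) dx = π/2; for n ≠ n', ∫_0^π sin(nx)sin(n'x) dx = ∫_0^π cos(nx)cos(n'x) dx = 0; and by product-to-sum, ∫_0^π sin(nx)cos(n'x) dx = ½∫_0^π [sin((n+n')x) + sin((n−n')x)] dx, which is 0 when n+n' is even and 2n/(n²−n'²) when n+n' is odd (it need not vanish on (0, π)).
  u² squared terms: (-4)²·∫cos(3x)² dx = 16·π/2 = 8*π;  (2)²·∫sin(5x)² dx = 4·π/2 = 2*π.
  u² cross terms: 2·(-4)·(2)·∫cos(3x)·sin(5x) dx = -16·(0) = 0.
  So ∫_0^π u² dx = 8*π + 2*π + 0 = 10*π.
  (u')² squared terms: (10)²·∫cos(5x)² dx = 100·π/2 = 50*π;  (12)²·∫sin(3x)² dx = 144·π/2 = 72*π.
  (u')² cross terms: 2·(10)·(12)·∫cos(5x)·sin(3x) dx = 240·(0) = 0.
  So ∫_0^π (u')² dx = 50*π + 72*π + 0 = 122*π.
||u||_{H^1}^2 = (10*π) + (122*π) = 132*π.


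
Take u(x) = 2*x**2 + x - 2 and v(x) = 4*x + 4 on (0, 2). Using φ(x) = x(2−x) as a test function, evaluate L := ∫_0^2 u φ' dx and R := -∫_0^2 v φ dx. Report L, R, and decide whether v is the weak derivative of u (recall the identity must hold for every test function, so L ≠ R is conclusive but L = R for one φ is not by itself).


LHS = -20/3, RHS = -32/3. No, v is not the weak derivative of u.

u(x) = 2*x**2 + x - 2, classical derivative u'(x) = 4*x + 1.
φ(x) = x(2−x), so φ'(x) = 2 - 2*x.
Note φ(0) = φ(2) = 0, so the boundary term u·φ vanishes.
LHS = ∫_0^2 u(x) φ'(x) dx = ∫_0^2 (-4*x^3 + 2*x^2 + 6*x - 4) dx. Term by term:
  ∫_0^2 -4*x^3 dx = -16;  ∫_0^2 2*x^2 dx = 16/3;  ∫_0^2 6*x dx = 12;
  ∫_0^2 -4 dx = -8.
Sum: -16 + 16/3 + 12 − 8 = -20/3.
So LHS = -20/3.
∫_0^2 v(x) φ(x) dx = ∫_0^2 (-4*x^3 + 4*x^2 + 8*x) dx. Term by term:
  ∫_0^2 -4*x^3 dx = -16;  ∫_0^2 4*x^2 dx = 32/3;  ∫_0^2 8*x dx = 16.
Sum: -16 + 32/3 + 16 = 32/3.
So RHS = -∫_0^2 v(x) φ(x) dx = -32/3.
LHS − RHS = 4 ≠ 0, so the identity fails.
(For a valid weak derivative the identity must hold for EVERY test function, in particular this one. The failure shows v is NOT the weak derivative of u.)
Correct weak derivative would be u'(x) = 4*x + 1.


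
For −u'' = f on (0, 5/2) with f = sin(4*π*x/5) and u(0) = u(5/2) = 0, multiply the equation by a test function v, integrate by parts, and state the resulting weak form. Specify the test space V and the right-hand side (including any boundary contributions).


V = H^1_0(0, 5/2) (so v(0) = v(5/2) = 0); weak form: ∫_0^5/2 u'v' dx = ∫_0^5/2 (sin(4*π*x/5)) v dx for all v ∈ V.

Multiply both sides by a test function v and integrate from 0 to 5/2:
  ∫_0^5/2 −u''(x) v(x) dx = ∫_0^5/2 f(x) v(x) dx.
Integrate the LHS by parts once:
  ∫_0^5/2 −u'' v dx = −[u'(x) v(x)]_0^5/2 + ∫_0^5/2 u'(x) v'(x) dx.
Thus ∫_0^5/2 u'(x) v'(x) dx = ∫_0^5/2 f(x) v(x) dx + [u'(x) v(x)]_0^5/2.
Choose V so that boundary terms are either known or forced to vanish.
u is Dirichlet: u(0) = u(5/2) = 0. Let V = H^1_0(0, 5/2); then v(0) = v(5/2) = 0, and [u' v]_0^5/2 = 0.
Weak formulation: find u (satisfying any essential BC) such that ∫_0^5/2 u'(x) v'(x) dx = ∫_0^5/2 f v dx for all v ∈ V.
Substituting f(x) = sin(4*π*x/5), the right-hand side is ∫_0^5/2 (sin(4*π*x/5)) v dx.


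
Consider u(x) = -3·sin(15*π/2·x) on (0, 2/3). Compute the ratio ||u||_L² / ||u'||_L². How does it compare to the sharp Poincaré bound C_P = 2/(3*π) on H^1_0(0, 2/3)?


||u||_L² / ||u'||_L² = 2/(15*π) < C_P = 2/(3*π).

u(x) = -3·sin(15*π/2·x), so u'(x) = -45*π*cos(15*π*x/2)/2.
Writing u(x) = A·sin(kπx/L) with A = -3 and k = 5, use ∫_0^L sin²(kπx/L) dx = L/2 and ∫_0^L cos²(kπx/L) dx = L/2.
u² = 9·sin²(15*π/2·x) and (u')² = 2025*π^2/4·cos²(15*π/2·x), and each of sin², cos² integrates to L/2 = 1/3 over (0, 2/3).
∫_0^2/3 u² dx = 3, so ||u||_L² = sqrt(3).
∫_0^2/3 (u')² dx = 675*π^2/4, so ||u'||_L² = 15*sqrt(3)*π/2.
Ratio ||u||_L² / ||u'||_L² = 2/(15*π).
Sharp Poincaré constant on H^1_0(0, 2/3) is C_P = L/π = 2/(3*π), achieved by sin(3*π/2·x).
This is the k = 5 harmonic; the ratio L/(kπ) is strictly less than C_P = L/π, consistent with the sharp inequality ||u||_L² ≤ C_P ||u'||_L².


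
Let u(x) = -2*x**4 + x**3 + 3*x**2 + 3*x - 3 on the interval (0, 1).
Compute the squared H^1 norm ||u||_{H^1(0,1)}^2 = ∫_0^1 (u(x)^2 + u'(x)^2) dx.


||u||_{H^1}^2 = 3593/126

The H^1 norm (squared) on an interval (0, L) is
  ||u||_{H^1}^2 = ∫_0^L u(x)^2 dx + ∫_0^L u'(x)^2 dx.
Compute u'(x) = -8*x**3 + 3*x**2 + 6*x + 3.
Then u(x)^2 = 4*x**8 - 4*x**7 - 11*x**6 - 6*x**5 + 27*x**4 + 12*x**3 - 9*x**2 - 18*x + 9 and u'(x)^2 = 64*x**6 - 48*x**5 - 87*x**4 - 12*x**3 + 54*x**2 + 36*x + 9.
Integrate each monomial from 0 to 1 using ∫_0^1 c·x^n dx = c·1^(n+1)/(n+1):
  ∫_0^1 u(x)^2 dx = ∫_0^1 (4*x^8 - 4*x^7 - 11*x^6 - 6*x^5 + 27*x^4 + 12*x^3 - 9*x^2 - 18*x + 9) dx. Term by term:
    ∫_0^1 4*x^8 dx = 4/9;  ∫_0^1 -4*x^7 dx = -1/2;  ∫_0^1 -11*x^6 dx = -11/7;
    ∫_0^1 -6*x^5 dx = -1;  ∫_0^1 27*x^4 dx = 27/5;  ∫_0^1 12*x^3 dx = 3;
    ∫_0^1 -9*x^2 dx = -3;  ∫_0^1 -18*x dx = -9;  ∫_0^1 9 dx = 9.
  Sum: 4/9 − 1/2 − 11/7 − 1 + 27/5 + 3 − 3 − 9 + 9 = 1747/630.
  ∫_0^1 u'(x)^2 dx = ∫_0^1 (64*x^6 - 48*x^5 - 87*x^4 - 12*x^3 + 54*x^2 + 36*x + 9) dx. Term by term:
    ∫_0^1 64*x^6 dx = 64/7;  ∫_0^1 -48*x^5 dx = -8;  ∫_0^1 -87*x^4 dx = -87/5;
    ∫_0^1 -12*x^3 dx = -3;  ∫_0^1 54*x^2 dx = 18;  ∫_0^1 36*x dx = 18;
    ∫_0^1 9 dx = 9.
  Sum: 64/7 − 8 − 87/5 − 3 + 18 + 18 + 9 = 901/35.
Adding: ||u||_{H^1}^2 = 1747/630 + 901/35 = 3593/126.


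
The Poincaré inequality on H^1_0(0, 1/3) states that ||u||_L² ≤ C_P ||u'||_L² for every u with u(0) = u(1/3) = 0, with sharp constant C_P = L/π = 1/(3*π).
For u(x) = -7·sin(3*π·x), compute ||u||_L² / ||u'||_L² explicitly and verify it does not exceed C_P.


||u||_L² / ||u'||_L² = 1/(3*π) = C_P.

u(x) = -7·sin(3*π·x), so u'(x) = -21*π*cos(3*π*x).
Writing u(x) = A·sin(kπx/L) with A = -7 and k = 1, use ∫_0^L sin²(kπx/L) dx = L/2 and ∫_0^L cos²(kπx/L) dx = L/2.
u² = 49·sin²(3*π·x) and (u')² = 441*π^2·cos²(3*π·x), and each of sin², cos² integrates to L/2 = 1/6 over (0, 1/3).
∫_0^1/3 u² dx = 49/6, so ||u||_L² = 7*sqrt(6)/6.
∫_0^1/3 (u')² dx = 147*π^2/2, so ||u'||_L² = 7*sqrt(6)*π/2.
Ratio ||u||_L² / ||u'||_L² = 1/(3*π).
Sharp Poincaré constant on H^1_0(0, 1/3) is C_P = L/π = 1/(3*π), achieved by sin(3*π·x).
This is the k = 1 eigenfunction (up to amplitude), so the ratio equals the sharp Poincaré constant exactly.


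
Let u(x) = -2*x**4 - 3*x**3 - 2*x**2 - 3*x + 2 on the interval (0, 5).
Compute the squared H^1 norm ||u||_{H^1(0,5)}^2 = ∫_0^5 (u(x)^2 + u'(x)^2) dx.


||u||_{H^1}^2 = 367517965/126

The H^1 norm (squared) on an interval (0, L) is
  ||u||_{H^1}^2 = ∫_0^L u(x)^2 dx + ∫_0^L u'(x)^2 dx.
Compute u'(x) = -8*x**3 - 9*x**2 - 4*x - 3.
Then u(x)^2 = 4*x**8 + 12*x**7 + 17*x**6 + 24*x**5 + 14*x**4 + x**2 - 12*x + 4 and u'(x)^2 = 64*x**6 + 144*x**5 + 145*x**4 + 120*x**3 + 70*x**2 + 24*x + 9.
Integrate each monomial from 0 to 5 using ∫_0^5 c·x^n dx = c·5^(n+1)/(n+1):
  ∫_0^5 u(x)^2 dx = ∫_0^5 (4*x^8 + 12*x^7 + 17*x^6 + 24*x^5 + 14*x^4 + x^2 - 12*x + 4) dx. Term by term:
    ∫_0^5 4*x^8 dx = 7812500/9;  ∫_0^5 12*x^7 dx = 1171875/2;  ∫_0^5 17*x^6 dx = 1328125/7;
    ∫_0^5 24*x^5 dx = 62500;  ∫_0^5 14*x^4 dx = 8750;  ∫_0^5 x^2 dx = 125/3;
    ∫_0^5 -12*x dx = -150;  ∫_0^5 4 dx = 20.
  Sum: 7812500/9 + 1171875/2 + 1328125/7 + 62500 + 8750 + 125/3 − 150 + 20 = 216075745/126.
  ∫_0^5 u'(x)^2 dx = ∫_0^5 (64*x^6 + 144*x^5 + 145*x^4 + 120*x^3 + 70*x^2 + 24*x + 9) dx. Term by term:
    ∫_0^5 64*x^6 dx = 5000000/7;  ∫_0^5 144*x^5 dx = 375000;  ∫_0^5 145*x^4 dx = 90625;
    ∫_0^5 120*x^3 dx = 18750;  ∫_0^5 70*x^2 dx = 8750/3;  ∫_0^5 24*x dx = 300;
    ∫_0^5 9 dx = 45.
  Sum: 5000000/7 + 375000 + 90625 + 18750 + 8750/3 + 300 + 45 = 25240370/21.
Adding: ||u||_{H^1}^2 = 216075745/126 + 25240370/21 = 367517965/126.


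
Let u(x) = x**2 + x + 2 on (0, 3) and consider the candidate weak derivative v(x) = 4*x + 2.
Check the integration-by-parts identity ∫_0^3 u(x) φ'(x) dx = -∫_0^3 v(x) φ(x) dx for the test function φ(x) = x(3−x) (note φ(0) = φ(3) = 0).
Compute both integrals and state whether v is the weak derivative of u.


LHS = -18, RHS = -36. No, v is not the weak derivative of u.

u(x) = x**2 + x + 2, classical derivative u'(x) = 2*x + 1.
φ(x) = x(3−x), so φ'(x) = 3 - 2*x.
Note φ(0) = φ(3) = 0, so the boundary term u·φ vanishes.
LHS = ∫_0^3 u(x) φ'(x) dx = ∫_0^3 (-2*x^3 + x^2 - x + 6) dx. Term by term:
  ∫_0^3 -2*x^3 dx = -81/2;  ∫_0^3 x^2 dx = 9;  ∫_0^3 -x dx = -9/2;
  ∫_0^3 6 dx = 18.
Sum: -81/2 + 9 − 9/2 + 18 = -18.
So LHS = -18.
∫_0^3 v(x) φ(x) dx = ∫_0^3 (-4*x^3 + 10*x^2 + 6*x) dx. Term by term:
  ∫_0^3 -4*x^3 dx = -81;  ∫_0^3 10*x^2 dx = 90;  ∫_0^3 6*x dx = 27.
Sum: -81 + 90 + 27 = 36.
So RHS = -∫_0^3 v(x) φ(x) dx = -36.
LHS − RHS = 18 ≠ 0, so the identity fails.
(For a valid weak derivative the identity must hold for EVERY test function, in particular this one. The failure shows v is NOT the weak derivative of u.)
Correct weak derivative would be u'(x) = 2*x + 1.


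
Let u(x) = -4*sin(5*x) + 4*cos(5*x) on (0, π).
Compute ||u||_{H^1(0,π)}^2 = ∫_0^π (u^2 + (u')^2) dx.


||u||_{H^1(0,π)}^2 = 416*π

u'(x) = -20*sin(5*x) - 20*cos(5*x).
Expand u² and (u')² and integrate term by term on (0, π), using: for integers n ≥ 1, ∫_0^π sin²(nx) dx = ∫_0^π cos²(nx) dx = π/2; for n ≠ n', ∫_0^π sin(nx)sin(n'x) dx = ∫_0^π cos(nx)cos(n'x) dx = 0; and by product-to-sum, ∫_0^π sin(nx)cos(n'x) dx = ½∫_0^π [sin((n+n')x) + sin((n−n')x)] dx, which is 0 when n+n' is even and 2n/(n²−n'²) when n+n' is odd (it need not vanish on (0, π)).
  u² squared terms: (-4)²·∫sin(5x)² dx = 16·π/2 = 8*π;  (4)²·∫cos(5x)² dx = 16·π/2 = 8*π.
  u² cross terms: 2·(-4)·(4)·∫sin(5x)·cos(5x) dx = -32·(0) = 0.
  So ∫_0^π u² dx = 8*π + 8*π + 0 = 16*π.
  (u')² squared terms: (-20)²·∫cos(5x)² dx = 400·π/2 = 200*π;  (-20)²·∫sin(5x)² dx = 400·π/2 = 200*π.
  (u')² cross terms: 2·(-20)·(-20)·∫cos(5x)·sin(5x) dx = 800·(0) = 0.
  So ∫_0^π (u')² dx = 200*π + 200*π + 0 = 400*π.
||u||_{H^1}^2 = (16*π) + (400*π) = 416*π.


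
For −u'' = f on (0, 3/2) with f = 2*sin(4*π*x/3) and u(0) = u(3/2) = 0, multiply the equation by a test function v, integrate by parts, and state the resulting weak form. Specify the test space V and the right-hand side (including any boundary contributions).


V = H^1_0(0, 3/2) (so v(0) = v(3/2) = 0); weak form: ∫_0^3/2 u'v' dx = ∫_0^3/2 (2*sin(4*π*x/3)) v dx for all v ∈ V.

Multiply both sides by a test function v and integrate from 0 to 3/2:
  ∫_0^3/2 −u''(x) v(x) dx = ∫_0^3/2 f(x) v(x) dx.
Integrate the LHS by parts once:
  ∫_0^3/2 −u'' v dx = −[u'(x) v(x)]_0^3/2 + ∫_0^3/2 u'(x) v'(x) dx.
Thus ∫_0^3/2 u'(x) v'(x) dx = ∫_0^3/2 f(x) v(x) dx + [u'(x) v(x)]_0^3/2.
Choose V so that boundary terms are either known or forced to vanish.
u is Dirichlet: u(0) = u(3/2) = 0. Let V = H^1_0(0, 3/2); then v(0) = v(3/2) = 0, and [u' v]_0^3/2 = 0.
Weak formulation: find u (satisfying any essential BC) such that ∫_0^3/2 u'(x) v'(x) dx = ∫_0^3/2 f v dx for all v ∈ V.
Substituting f(x) = 2*sin(4*π*x/3), the right-hand side is ∫_0^3/2 (2*sin(4*π*x/3)) v dx.


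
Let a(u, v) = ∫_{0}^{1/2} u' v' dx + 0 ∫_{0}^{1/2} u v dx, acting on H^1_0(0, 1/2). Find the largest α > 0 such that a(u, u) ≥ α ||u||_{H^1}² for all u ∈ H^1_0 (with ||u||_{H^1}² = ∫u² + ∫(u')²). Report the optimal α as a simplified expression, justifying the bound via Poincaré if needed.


α = 4*π^2/(1 + 4*π^2)

Coercivity of a(·,·) on H^1_0(0, 1/2) means a(u, u) ≥ α ||u||_{H^1}² for every u ∈ H^1_0.
The interval has length L = 1/2, and Poincaré/coercivity depend only on L. Here a(u, u) = ∫(u')² + (0)·∫u².
Here c = 0, so a(u,u) = ∫(u')² alone. The condition a(u,u) ≥ α||u||_{H^1}² reads (1−α)∫(u')² ≥ (α−c)∫u². Any admissible α is ≤ 1 (rapidly oscillating u have ∫u²/∫(u')² → 0), and α = 1 would force 0 ≥ (1−c)∫u², impossible since c < 1; so 1−α > 0. By the sharp Poincaré inequality on H^1_0 of an interval of length L, ∫(u')² ≥ (π/L)²∫u² with equality for the first sine mode sin(π(x−x₀)/L) (x₀ the left endpoint), so the inequality holds for all u iff (1−α)(π/L)² ≥ α − c, i.e. α ≤ ((π/L)² + c)/((π/L)² + 1) = (1 + c(L/π)²)/(1 + (L/π)²). (Direct route, valid since c ≤ 0: Poincaré gives c∫u² ≥ c(L/π)²∫(u')², so a(u,u) ≥ (1 + c(L/π)²)∫(u')², while ||u||_{H^1}² ≤ (1 + (L/π)²)∫(u')²; dividing yields the same α.) With (π/L)² = 4*π^2 and c = 0, the largest admissible constant is α = ((π/L)² + c)/((π/L)² + 1).
Simplifying, α = 4*π^2/(1 + 4*π^2).


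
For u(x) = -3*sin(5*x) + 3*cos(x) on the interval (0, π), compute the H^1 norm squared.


||u||_{H^1(0,π)}^2 = 126*π

u'(x) = -3*sin(x) - 15*cos(5*x).
Expand u² and (u')² and integrate term by term on (0, π), using: for integers n ≥ 1, ∫_0^π sin²(nx) dx = ∫_0^π cos²(nx) dx = π/2; for n ≠ n', ∫_0^π sin(nx)sin(n'x) dx = ∫_0^π cos(nx)cos(n'x) dx = 0; and by product-to-sum, ∫_0^π sin(nx)cos(n'x) dx = ½∫_0^π [sin((n+n')x) + sin((n−n')x)] dx, which is 0 when n+n' is even and 2n/(n²−n'²) when n+n' is odd (it need not vanish on (0, π)).
  u² squared terms: (-3)²·∫sin(5x)² dx = 9·π/2 = 9*π/2;  (3)²·∫cos(x)² dx = 9·π/2 = 9*π/2.
  u² cross terms: 2·(-3)·(3)·∫sin(5x)·cos(x) dx = -18·(0) = 0.
  So ∫_0^π u² dx = 9*π/2 + 9*π/2 + 0 = 9*π.
  (u')² squared terms: (-15)²·∫cos(5x)² dx = 225·π/2 = 225*π/2;  (-3)²·∫sin(x)² dx = 9·π/2 = 9*π/2.
  (u')² cross terms: 2·(-15)·(-3)·∫cos(5x)·sin(x) dx = 90·(0) = 0.
  So ∫_0^π (u')² dx = 225*π/2 + 9*π/2 + 0 = 117*π.
||u||_{H^1}^2 = (9*π) + (117*π) = 126*π.


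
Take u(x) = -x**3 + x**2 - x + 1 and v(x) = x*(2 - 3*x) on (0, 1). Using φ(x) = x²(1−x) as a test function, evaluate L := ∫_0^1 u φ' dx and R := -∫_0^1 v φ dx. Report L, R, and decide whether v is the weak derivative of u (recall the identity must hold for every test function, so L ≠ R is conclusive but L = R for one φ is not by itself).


LHS = 1/12, RHS = 0. No, v is not the weak derivative of u.

u(x) = -x**3 + x**2 - x + 1, classical derivative u'(x) = -3*x**2 + 2*x - 1.
φ(x) = x²(1−x), so φ'(x) = x*(2 - 3*x).
Note φ(0) = φ(1) = 0, so the boundary term u·φ vanishes.
LHS = ∫_0^1 u(x) φ'(x) dx = ∫_0^1 (3*x^5 - 5*x^4 + 5*x^3 - 5*x^2 + 2*x) dx. Term by term:
  ∫_0^1 3*x^5 dx = 1/2;  ∫_0^1 -5*x^4 dx = -1;  ∫_0^1 5*x^3 dx = 5/4;
  ∫_0^1 -5*x^2 dx = -5/3;  ∫_0^1 2*x dx = 1.
Sum: 1/2 − 1 + 5/4 − 5/3 + 1 = 1/12.
So LHS = 1/12.
∫_0^1 v(x) φ(x) dx = ∫_0^1 (3*x^5 - 5*x^4 + 2*x^3) dx. Term by term:
  ∫_0^1 3*x^5 dx = 1/2;  ∫_0^1 -5*x^4 dx = -1;  ∫_0^1 2*x^3 dx = 1/2.
Sum: 1/2 − 1 + 1/2 = 0.
So RHS = -∫_0^1 v(x) φ(x) dx = 0.
LHS − RHS = 1/12 ≠ 0, so the identity fails.
(For a valid weak derivative the identity must hold for EVERY test function, in particular this one. The failure shows v is NOT the weak derivative of u.)
Correct weak derivative would be u'(x) = -3*x**2 + 2*x - 1.


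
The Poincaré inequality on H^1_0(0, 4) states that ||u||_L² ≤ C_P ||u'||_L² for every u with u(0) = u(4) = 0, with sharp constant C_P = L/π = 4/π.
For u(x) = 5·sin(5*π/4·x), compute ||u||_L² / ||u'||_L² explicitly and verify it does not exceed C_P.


||u||_L² / ||u'||_L² = 4/(5*π) < C_P = 4/π.

u(x) = 5·sin(5*π/4·x), so u'(x) = 25*π*cos(5*π*x/4)/4.
Writing u(x) = A·sin(kπx/L) with A = 5 and k = 5, use ∫_0^L sin²(kπx/L) dx = L/2 and ∫_0^L cos²(kπx/L) dx = L/2.
u² = 25·sin²(5*π/4·x) and (u')² = 625*π^2/16·cos²(5*π/4·x), and each of sin², cos² integrates to L/2 = 2 over (0, 4).
∫_0^4 u² dx = 50, so ||u||_L² = 5*sqrt(2).
∫_0^4 (u')² dx = 625*π^2/8, so ||u'||_L² = 25*sqrt(2)*π/4.
Ratio ||u||_L² / ||u'||_L² = 4/(5*π).
Sharp Poincaré constant on H^1_0(0, 4) is C_P = L/π = 4/π, achieved by sin(π/4·x).
This is the k = 5 harmonic; the ratio L/(kπ) is strictly less than C_P = L/π, consistent with the sharp inequality ||u||_L² ≤ C_P ||u'||_L².


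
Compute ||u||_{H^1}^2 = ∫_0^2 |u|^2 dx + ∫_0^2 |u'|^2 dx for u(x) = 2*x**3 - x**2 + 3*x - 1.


||u||_{H^1}^2 = 34448/105

The H^1 norm (squared) on an interval (0, L) is
  ||u||_{H^1}^2 = ∫_0^L u(x)^2 dx + ∫_0^L u'(x)^2 dx.
Compute u'(x) = 6*x**2 - 2*x + 3.
Then u(x)^2 = 4*x**6 - 4*x**5 + 13*x**4 - 10*x**3 + 11*x**2 - 6*x + 1 and u'(x)^2 = 36*x**4 - 24*x**3 + 40*x**2 - 12*x + 9.
Integrate each monomial from 0 to 2 using ∫_0^2 c·x^n dx = c·2^(n+1)/(n+1):
  ∫_0^2 u(x)^2 dx = ∫_0^2 (4*x^6 - 4*x^5 + 13*x^4 - 10*x^3 + 11*x^2 - 6*x + 1) dx. Term by term:
    ∫_0^2 4*x^6 dx = 512/7;  ∫_0^2 -4*x^5 dx = -128/3;  ∫_0^2 13*x^4 dx = 416/5;
    ∫_0^2 -10*x^3 dx = -40;  ∫_0^2 11*x^2 dx = 88/3;  ∫_0^2 -6*x dx = -12;
    ∫_0^2 1 dx = 2.
  Sum: 512/7 − 128/3 + 416/5 − 40 + 88/3 − 12 + 2 = 9766/105.
  ∫_0^2 u'(x)^2 dx = ∫_0^2 (36*x^4 - 24*x^3 + 40*x^2 - 12*x + 9) dx. Term by term:
    ∫_0^2 36*x^4 dx = 1152/5;  ∫_0^2 -24*x^3 dx = -96;  ∫_0^2 40*x^2 dx = 320/3;
    ∫_0^2 -12*x dx = -24;  ∫_0^2 9 dx = 18.
  Sum: 1152/5 − 96 + 320/3 − 24 + 18 = 3526/15.
Adding: ||u||_{H^1}^2 = 9766/105 + 3526/15 = 34448/105.


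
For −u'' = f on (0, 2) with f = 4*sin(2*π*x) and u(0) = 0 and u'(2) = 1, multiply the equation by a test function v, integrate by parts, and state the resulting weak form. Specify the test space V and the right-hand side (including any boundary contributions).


V = {v ∈ H^1(0, 2) : v(0) = 0} (test functions vanish at x = 0 where u is specified); weak form: ∫_0^2 u'v' dx = ∫_0^2 (4*sin(2*π*x)) v dx + v(2) for all v ∈ V.

Multiply both sides by a test function v and integrate from 0 to 2:
  ∫_0^2 −u''(x) v(x) dx = ∫_0^2 f(x) v(x) dx.
Integrate the LHS by parts once:
  ∫_0^2 −u'' v dx = −[u'(x) v(x)]_0^2 + ∫_0^2 u'(x) v'(x) dx.
Thus ∫_0^2 u'(x) v'(x) dx = ∫_0^2 f(x) v(x) dx + [u'(x) v(x)]_0^2.
Choose V so that boundary terms are either known or forced to vanish.
Mixed BC: u(0) = 0 (Dirichlet) and u'(2) = 1 (Neumann). Define V = {v ∈ H^1(0, 2) : v(0) = 0}. Then [u' v]_0^2 = u'(2)·v(2) − u'(0)·0 = v(2).
Weak formulation: find u (satisfying any essential BC) such that ∫_0^2 u'(x) v'(x) dx = ∫_0^2 f v dx + v(2) for all v ∈ V (Dirichlet at 0 absorbed into V; Neumann datum at x = 2 contributes the boundary term).
Substituting f(x) = 4*sin(2*π*x), the right-hand side is ∫_0^2 (4*sin(2*π*x)) v dx + v(2).
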